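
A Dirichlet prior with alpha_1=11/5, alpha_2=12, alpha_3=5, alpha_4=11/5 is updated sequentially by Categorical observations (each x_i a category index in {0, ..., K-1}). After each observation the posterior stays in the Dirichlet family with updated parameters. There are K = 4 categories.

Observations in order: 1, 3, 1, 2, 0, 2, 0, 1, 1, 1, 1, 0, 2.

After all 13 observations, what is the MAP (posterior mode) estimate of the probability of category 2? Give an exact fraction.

35/152

obs 1: x=1 → posterior Dirichlet(11/5, 13, 5, 11/5)
obs 2: x=3 → posterior Dirichlet(11/5, 13, 5, 16/5)
obs 3: x=1 → posterior Dirichlet(11/5, 14, 5, 16/5)
obs 4: x=2 → posterior Dirichlet(11/5, 14, 6, 16/5)
obs 5: x=0 → posterior Dirichlet(16/5, 14, 6, 16/5)
obs 6: x=2 → posterior Dirichlet(16/5, 14, 7, 16/5)
obs 7: x=0 → posterior Dirichlet(21/5, 14, 7, 16/5)
obs 8: x=1 → posterior Dirichlet(21/5, 15, 7, 16/5)
obs 9: x=1 → posterior Dirichlet(21/5, 16, 7, 16/5)
obs 10: x=1 → posterior Dirichlet(21/5, 17, 7, 16/5)
obs 11: x=1 → posterior Dirichlet(21/5, 18, 7, 16/5)
obs 12: x=0 → posterior Dirichlet(26/5, 18, 7, 16/5)
obs 13: x=2 → posterior Dirichlet(26/5, 18, 8, 16/5)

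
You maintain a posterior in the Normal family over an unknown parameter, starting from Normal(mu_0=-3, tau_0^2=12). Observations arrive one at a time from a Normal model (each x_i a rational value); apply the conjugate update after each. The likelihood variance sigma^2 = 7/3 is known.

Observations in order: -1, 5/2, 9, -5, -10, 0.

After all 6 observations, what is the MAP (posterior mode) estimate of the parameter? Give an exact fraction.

-183/223

obs 1: x=-1 → posterior Normal(-57/43, 84/43)
obs 2: x=5/2 → posterior Normal(33/79, 84/79)
obs 3: x=9 → posterior Normal(357/115, 84/115)
obs 4: x=-5 → posterior Normal(177/151, 84/151)
obs 5: x=-10 → posterior Normal(-183/187, 84/187)
obs 6: x=0 → posterior Normal(-183/223, 84/223)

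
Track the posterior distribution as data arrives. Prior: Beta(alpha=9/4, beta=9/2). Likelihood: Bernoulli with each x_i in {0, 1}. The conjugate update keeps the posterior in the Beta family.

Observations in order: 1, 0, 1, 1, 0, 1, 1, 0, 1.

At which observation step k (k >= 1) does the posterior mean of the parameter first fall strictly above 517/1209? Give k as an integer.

k = 3

obs 1: x=1 → posterior Beta(13/4, 9/2)
obs 2: x=0 → posterior Beta(13/4, 11/2)
obs 3: x=1 → posterior Beta(17/4, 11/2)
obs 4: x=1 → posterior Beta(21/4, 11/2)
obs 5: x=0 → posterior Beta(21/4, 13/2)
obs 6: x=1 → posterior Beta(25/4, 13/2)
obs 7: x=1 → posterior Beta(29/4, 13/2)
obs 8: x=0 → posterior Beta(29/4, 15/2)
obs 9: x=1 → posterior Beta(33/4, 15/2)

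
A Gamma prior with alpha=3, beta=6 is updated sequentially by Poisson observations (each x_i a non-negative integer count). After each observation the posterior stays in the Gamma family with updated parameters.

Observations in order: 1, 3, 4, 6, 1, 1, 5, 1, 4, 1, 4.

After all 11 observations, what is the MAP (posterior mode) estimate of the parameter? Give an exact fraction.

33/17

obs 1: x=1 → posterior Gamma(4, 7)
obs 2: x=3 → posterior Gamma(7, 8)
obs 3: x=4 → posterior Gamma(11, 9)
obs 4: x=6 → posterior Gamma(17, 10)
obs 5: x=1 → posterior Gamma(18, 11)
obs 6: x=1 → posterior Gamma(19, 12)
obs 7: x=5 → posterior Gamma(24, 13)
obs 8: x=1 → posterior Gamma(25, 14)
obs 9: x=4 → posterior Gamma(29, 15)
obs 10: x=1 → posterior Gamma(30, 16)
obs 11: x=4 → posterior Gamma(34, 17)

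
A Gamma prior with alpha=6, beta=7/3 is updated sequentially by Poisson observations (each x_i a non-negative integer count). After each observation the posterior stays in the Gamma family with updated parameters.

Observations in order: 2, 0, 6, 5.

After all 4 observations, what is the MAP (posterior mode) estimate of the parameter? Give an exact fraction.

54/19

obs 1: x=2 → posterior Gamma(8, 10/3)
obs 2: x=0 → posterior Gamma(8, 13/3)
obs 3: x=6 → posterior Gamma(14, 16/3)
obs 4: x=5 → posterior Gamma(19, 19/3)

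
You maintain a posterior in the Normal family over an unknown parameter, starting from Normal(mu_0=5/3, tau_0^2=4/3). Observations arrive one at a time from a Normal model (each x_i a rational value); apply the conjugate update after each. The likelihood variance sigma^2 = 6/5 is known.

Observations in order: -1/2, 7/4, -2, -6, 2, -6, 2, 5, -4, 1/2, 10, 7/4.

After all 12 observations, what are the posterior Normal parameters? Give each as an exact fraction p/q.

obs 1: x=-1/2 → posterior Normal(10/19, 12/19)
obs 2: x=7/4 → posterior Normal(55/58, 12/29)
obs 3: x=-2 → posterior Normal(5/26, 4/13)
obs 4: x=-6 → posterior Normal(-15/14, 12/49)
obs 5: x=2 → posterior Normal(-65/118, 12/59)
obs 6: x=-6 → posterior Normal(-185/138, 4/23)
obs 7: x=2 → posterior Normal(-145/158, 12/79)
obs 8: x=5 → posterior Normal(-45/178, 12/89)
obs 9: x=-4 → posterior Normal(-125/198, 4/33)
obs 10: x=1/2 → posterior Normal(-115/218, 12/109)
obs 11: x=10 → posterior Normal(5/14, 12/119)
obs 12: x=7/4 → posterior Normal(20/43, 4/43)

mu_0=20/43, tau_0^2=4/43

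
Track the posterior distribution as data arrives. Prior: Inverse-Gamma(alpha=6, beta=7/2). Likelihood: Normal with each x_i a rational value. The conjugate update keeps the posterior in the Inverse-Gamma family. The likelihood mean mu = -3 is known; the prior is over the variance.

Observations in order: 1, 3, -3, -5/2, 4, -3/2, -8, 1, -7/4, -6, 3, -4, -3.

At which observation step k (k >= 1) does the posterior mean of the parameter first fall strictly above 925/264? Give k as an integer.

k = 2

obs 1: x=1 → posterior Inverse-Gamma(13/2, 23/2)
obs 2: x=3 → posterior Inverse-Gamma(7, 59/2)
obs 3: x=-3 → posterior Inverse-Gamma(15/2, 59/2)
obs 4: x=-5/2 → posterior Inverse-Gamma(8, 237/8)
obs 5: x=4 → posterior Inverse-Gamma(17/2, 433/8)
obs 6: x=-3/2 → posterior Inverse-Gamma(9, 221/4)
obs 7: x=-8 → posterior Inverse-Gamma(19/2, 271/4)
obs 8: x=1 → posterior Inverse-Gamma(10, 303/4)
obs 9: x=-7/4 → posterior Inverse-Gamma(21/2, 2449/32)
obs 10: x=-6 → posterior Inverse-Gamma(11, 2593/32)
obs 11: x=3 → posterior Inverse-Gamma(23/2, 3169/32)
obs 12: x=-4 → posterior Inverse-Gamma(12, 3185/32)
obs 13: x=-3 → posterior Inverse-Gamma(25/2, 3185/32)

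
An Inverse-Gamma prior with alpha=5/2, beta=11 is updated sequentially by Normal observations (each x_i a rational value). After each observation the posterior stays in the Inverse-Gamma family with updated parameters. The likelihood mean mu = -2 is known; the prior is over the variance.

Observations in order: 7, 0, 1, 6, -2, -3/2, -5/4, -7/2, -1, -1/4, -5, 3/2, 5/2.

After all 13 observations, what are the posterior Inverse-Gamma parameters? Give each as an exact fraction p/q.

alpha=9, beta=1829/16

obs 1: x=7 → posterior Inverse-Gamma(3, 103/2)
obs 2: x=0 → posterior Inverse-Gamma(7/2, 107/2)
obs 3: x=1 → posterior Inverse-Gamma(4, 58)
obs 4: x=6 → posterior Inverse-Gamma(9/2, 90)
obs 5: x=-2 → posterior Inverse-Gamma(5, 90)
obs 6: x=-3/2 → posterior Inverse-Gamma(11/2, 721/8)
obs 7: x=-5/4 → posterior Inverse-Gamma(6, 2893/32)
obs 8: x=-7/2 → posterior Inverse-Gamma(13/2, 2929/32)
obs 9: x=-1 → posterior Inverse-Gamma(7, 2945/32)
obs 10: x=-1/4 → posterior Inverse-Gamma(15/2, 1497/16)
obs 11: x=-5 → posterior Inverse-Gamma(8, 1569/16)
obs 12: x=3/2 → posterior Inverse-Gamma(17/2, 1667/16)
obs 13: x=5/2 → posterior Inverse-Gamma(9, 1829/16)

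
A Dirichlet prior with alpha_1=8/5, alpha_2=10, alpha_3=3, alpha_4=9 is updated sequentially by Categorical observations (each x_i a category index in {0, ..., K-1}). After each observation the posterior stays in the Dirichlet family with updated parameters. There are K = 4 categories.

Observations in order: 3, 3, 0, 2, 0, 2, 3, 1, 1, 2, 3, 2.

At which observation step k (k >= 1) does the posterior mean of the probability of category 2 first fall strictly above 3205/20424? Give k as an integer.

k = 6

obs 1: x=3 → posterior Dirichlet(8/5, 10, 3, 10)
obs 2: x=3 → posterior Dirichlet(8/5, 10, 3, 11)
obs 3: x=0 → posterior Dirichlet(13/5, 10, 3, 11)
obs 4: x=2 → posterior Dirichlet(13/5, 10, 4, 11)
obs 5: x=0 → posterior Dirichlet(18/5, 10, 4, 11)
obs 6: x=2 → posterior Dirichlet(18/5, 10, 5, 11)
obs 7: x=3 → posterior Dirichlet(18/5, 10, 5, 12)
obs 8: x=1 → posterior Dirichlet(18/5, 11, 5, 12)
obs 9: x=1 → posterior Dirichlet(18/5, 12, 5, 12)
obs 10: x=2 → posterior Dirichlet(18/5, 12, 6, 12)
obs 11: x=3 → posterior Dirichlet(18/5, 12, 6, 13)
obs 12: x=2 → posterior Dirichlet(18/5, 12, 7, 13)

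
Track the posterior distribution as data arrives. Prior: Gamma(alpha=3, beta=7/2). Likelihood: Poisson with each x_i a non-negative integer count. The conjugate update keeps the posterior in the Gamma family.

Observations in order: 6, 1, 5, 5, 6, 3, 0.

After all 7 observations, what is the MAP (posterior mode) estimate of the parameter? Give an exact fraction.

obs 1: x=6 → posterior Gamma(9, 9/2)
obs 2: x=1 → posterior Gamma(10, 11/2)
obs 3: x=5 → posterior Gamma(15, 13/2)
obs 4: x=5 → posterior Gamma(20, 15/2)
obs 5: x=6 → posterior Gamma(26, 17/2)
obs 6: x=3 → posterior Gamma(29, 19/2)
obs 7: x=0 → posterior Gamma(29, 21/2)

8/3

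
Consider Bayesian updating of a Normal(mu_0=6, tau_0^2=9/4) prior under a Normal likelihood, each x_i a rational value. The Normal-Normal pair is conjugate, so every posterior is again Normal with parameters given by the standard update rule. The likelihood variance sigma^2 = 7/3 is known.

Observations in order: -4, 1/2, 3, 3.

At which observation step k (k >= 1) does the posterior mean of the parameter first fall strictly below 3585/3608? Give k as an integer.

k = 2

obs 1: x=-4 → posterior Normal(12/11, 63/55)
obs 2: x=1/2 → posterior Normal(147/164, 63/82)
obs 3: x=3 → posterior Normal(309/218, 63/109)
obs 4: x=3 → posterior Normal(471/272, 63/136)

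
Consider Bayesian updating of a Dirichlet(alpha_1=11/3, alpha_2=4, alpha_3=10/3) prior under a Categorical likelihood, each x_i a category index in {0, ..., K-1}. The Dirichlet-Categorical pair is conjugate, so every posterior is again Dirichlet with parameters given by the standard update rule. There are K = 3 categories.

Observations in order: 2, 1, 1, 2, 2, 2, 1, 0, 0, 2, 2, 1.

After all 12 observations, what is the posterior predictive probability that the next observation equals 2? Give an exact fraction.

obs 1: x=2 → posterior Dirichlet(11/3, 4, 13/3)
obs 2: x=1 → posterior Dirichlet(11/3, 5, 13/3)
obs 3: x=1 → posterior Dirichlet(11/3, 6, 13/3)
obs 4: x=2 → posterior Dirichlet(11/3, 6, 16/3)
obs 5: x=2 → posterior Dirichlet(11/3, 6, 19/3)
obs 6: x=2 → posterior Dirichlet(11/3, 6, 22/3)
obs 7: x=1 → posterior Dirichlet(11/3, 7, 22/3)
obs 8: x=0 → posterior Dirichlet(14/3, 7, 22/3)
obs 9: x=0 → posterior Dirichlet(17/3, 7, 22/3)
obs 10: x=2 → posterior Dirichlet(17/3, 7, 25/3)
obs 11: x=2 → posterior Dirichlet(17/3, 7, 28/3)
obs 12: x=1 → posterior Dirichlet(17/3, 8, 28/3)

28/69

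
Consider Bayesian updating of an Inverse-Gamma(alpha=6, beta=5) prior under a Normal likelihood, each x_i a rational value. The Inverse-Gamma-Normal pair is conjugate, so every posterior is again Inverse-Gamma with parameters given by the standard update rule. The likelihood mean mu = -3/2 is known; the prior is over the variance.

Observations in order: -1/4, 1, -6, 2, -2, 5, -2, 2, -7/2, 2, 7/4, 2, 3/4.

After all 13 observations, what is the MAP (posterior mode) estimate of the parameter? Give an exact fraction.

obs 1: x=-1/4 → posterior Inverse-Gamma(13/2, 185/32)
obs 2: x=1 → posterior Inverse-Gamma(7, 285/32)
obs 3: x=-6 → posterior Inverse-Gamma(15/2, 609/32)
obs 4: x=2 → posterior Inverse-Gamma(8, 805/32)
obs 5: x=-2 → posterior Inverse-Gamma(17/2, 809/32)
obs 6: x=5 → posterior Inverse-Gamma(9, 1485/32)
obs 7: x=-2 → posterior Inverse-Gamma(19/2, 1489/32)
obs 8: x=2 → posterior Inverse-Gamma(10, 1685/32)
obs 9: x=-7/2 → posterior Inverse-Gamma(21/2, 1749/32)
obs 10: x=2 → posterior Inverse-Gamma(11, 1945/32)
obs 11: x=7/4 → posterior Inverse-Gamma(23/2, 1057/16)
obs 12: x=2 → posterior Inverse-Gamma(12, 1155/16)
obs 13: x=3/4 → posterior Inverse-Gamma(25/2, 2391/32)

797/144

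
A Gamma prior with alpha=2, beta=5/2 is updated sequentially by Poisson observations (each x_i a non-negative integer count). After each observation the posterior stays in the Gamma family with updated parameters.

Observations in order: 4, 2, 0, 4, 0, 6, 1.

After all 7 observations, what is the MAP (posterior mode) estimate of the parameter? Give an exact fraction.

36/19

obs 1: x=4 → posterior Gamma(6, 7/2)
obs 2: x=2 → posterior Gamma(8, 9/2)
obs 3: x=0 → posterior Gamma(8, 11/2)
obs 4: x=4 → posterior Gamma(12, 13/2)
obs 5: x=0 → posterior Gamma(12, 15/2)
obs 6: x=6 → posterior Gamma(18, 17/2)
obs 7: x=1 → posterior Gamma(19, 19/2)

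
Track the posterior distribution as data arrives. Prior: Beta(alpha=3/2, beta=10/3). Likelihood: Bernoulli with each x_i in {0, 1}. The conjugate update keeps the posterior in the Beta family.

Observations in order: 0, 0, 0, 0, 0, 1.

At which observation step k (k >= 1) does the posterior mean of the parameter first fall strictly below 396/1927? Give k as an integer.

k = 3

obs 1: x=0 → posterior Beta(3/2, 13/3)
obs 2: x=0 → posterior Beta(3/2, 16/3)
obs 3: x=0 → posterior Beta(3/2, 19/3)
obs 4: x=0 → posterior Beta(3/2, 22/3)
obs 5: x=0 → posterior Beta(3/2, 25/3)
obs 6: x=1 → posterior Beta(5/2, 25/3)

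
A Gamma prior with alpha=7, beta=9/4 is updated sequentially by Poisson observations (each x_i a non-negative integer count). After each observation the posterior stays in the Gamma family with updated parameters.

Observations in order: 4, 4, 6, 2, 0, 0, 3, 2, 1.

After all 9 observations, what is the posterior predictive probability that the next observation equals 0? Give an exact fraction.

obs 1: x=4 → posterior Gamma(11, 13/4)
obs 2: x=4 → posterior Gamma(15, 17/4)
obs 3: x=6 → posterior Gamma(21, 21/4)
obs 4: x=2 → posterior Gamma(23, 25/4)
obs 5: x=0 → posterior Gamma(23, 29/4)
obs 6: x=0 → posterior Gamma(23, 33/4)
obs 7: x=3 → posterior Gamma(26, 37/4)
obs 8: x=2 → posterior Gamma(28, 41/4)
obs 9: x=1 → posterior Gamma(29, 45/4)

877329837017924494095445366390049457550048828125/10367793076318844190248738727596255138212949486449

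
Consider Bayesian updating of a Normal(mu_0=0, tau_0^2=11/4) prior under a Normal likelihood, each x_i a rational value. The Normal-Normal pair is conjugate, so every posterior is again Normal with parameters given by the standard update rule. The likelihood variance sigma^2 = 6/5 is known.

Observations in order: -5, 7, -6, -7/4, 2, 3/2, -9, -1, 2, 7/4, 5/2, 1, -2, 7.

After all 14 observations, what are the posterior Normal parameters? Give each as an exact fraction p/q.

mu_0=0, tau_0^2=33/397

obs 1: x=-5 → posterior Normal(-275/79, 66/79)
obs 2: x=7 → posterior Normal(55/67, 33/67)
obs 3: x=-6 → posterior Normal(-220/189, 22/63)
obs 4: x=-7/4 → posterior Normal(-1265/976, 33/122)
obs 5: x=2 → posterior Normal(-825/1196, 66/299)
obs 6: x=3/2 → posterior Normal(-165/472, 11/59)
obs 7: x=-9 → posterior Normal(-2475/1636, 66/409)
obs 8: x=-1 → posterior Normal(-2695/1856, 33/232)
obs 9: x=2 → posterior Normal(-2255/2076, 22/173)
obs 10: x=7/4 → posterior Normal(-935/1148, 33/287)
obs 11: x=5/2 → posterior Normal(-330/629, 66/629)
obs 12: x=1 → posterior Normal(-275/684, 11/114)
obs 13: x=-2 → posterior Normal(-385/739, 66/739)
obs 14: x=7 → posterior Normal(0, 33/397)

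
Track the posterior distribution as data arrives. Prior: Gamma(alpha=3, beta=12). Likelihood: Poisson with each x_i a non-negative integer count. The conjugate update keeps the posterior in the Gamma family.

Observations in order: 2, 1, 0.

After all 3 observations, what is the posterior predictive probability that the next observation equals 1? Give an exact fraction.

obs 1: x=2 → posterior Gamma(5, 13)
obs 2: x=1 → posterior Gamma(6, 14)
obs 3: x=0 → posterior Gamma(6, 15)

34171875/134217728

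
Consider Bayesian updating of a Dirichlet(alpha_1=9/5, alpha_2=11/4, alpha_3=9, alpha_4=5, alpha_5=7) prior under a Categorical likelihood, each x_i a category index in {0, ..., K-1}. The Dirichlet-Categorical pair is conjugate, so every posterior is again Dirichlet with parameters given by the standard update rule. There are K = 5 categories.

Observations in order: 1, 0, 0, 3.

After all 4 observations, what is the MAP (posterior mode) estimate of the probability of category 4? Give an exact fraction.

120/491

obs 1: x=1 → posterior Dirichlet(9/5, 15/4, 9, 5, 7)
obs 2: x=0 → posterior Dirichlet(14/5, 15/4, 9, 5, 7)
obs 3: x=0 → posterior Dirichlet(19/5, 15/4, 9, 5, 7)
obs 4: x=3 → posterior Dirichlet(19/5, 15/4, 9, 6, 7)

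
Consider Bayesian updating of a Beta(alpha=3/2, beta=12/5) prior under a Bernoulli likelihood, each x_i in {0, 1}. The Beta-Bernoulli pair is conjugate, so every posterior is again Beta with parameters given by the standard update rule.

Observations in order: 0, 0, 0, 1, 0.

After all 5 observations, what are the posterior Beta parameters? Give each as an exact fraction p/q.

alpha=5/2, beta=32/5

obs 1: x=0 → posterior Beta(3/2, 17/5)
obs 2: x=0 → posterior Beta(3/2, 22/5)
obs 3: x=0 → posterior Beta(3/2, 27/5)
obs 4: x=1 → posterior Beta(5/2, 27/5)
obs 5: x=0 → posterior Beta(5/2, 32/5)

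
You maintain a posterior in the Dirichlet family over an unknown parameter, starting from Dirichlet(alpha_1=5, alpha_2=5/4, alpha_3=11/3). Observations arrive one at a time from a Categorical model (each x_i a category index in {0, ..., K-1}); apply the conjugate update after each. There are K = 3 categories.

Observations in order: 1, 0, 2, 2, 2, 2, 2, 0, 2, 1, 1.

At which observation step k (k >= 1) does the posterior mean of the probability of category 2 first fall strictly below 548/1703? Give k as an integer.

k = 2

obs 1: x=1 → posterior Dirichlet(5, 9/4, 11/3)
obs 2: x=0 → posterior Dirichlet(6, 9/4, 11/3)
obs 3: x=2 → posterior Dirichlet(6, 9/4, 14/3)
obs 4: x=2 → posterior Dirichlet(6, 9/4, 17/3)
obs 5: x=2 → posterior Dirichlet(6, 9/4, 20/3)
obs 6: x=2 → posterior Dirichlet(6, 9/4, 23/3)
obs 7: x=2 → posterior Dirichlet(6, 9/4, 26/3)
obs 8: x=0 → posterior Dirichlet(7, 9/4, 26/3)
obs 9: x=2 → posterior Dirichlet(7, 9/4, 29/3)
obs 10: x=1 → posterior Dirichlet(7, 13/4, 29/3)
obs 11: x=1 → posterior Dirichlet(7, 17/4, 29/3)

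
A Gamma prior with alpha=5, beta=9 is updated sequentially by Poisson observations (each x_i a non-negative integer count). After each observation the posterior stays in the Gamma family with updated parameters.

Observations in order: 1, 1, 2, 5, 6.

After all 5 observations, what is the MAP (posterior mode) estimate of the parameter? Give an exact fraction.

19/14

obs 1: x=1 → posterior Gamma(6, 10)
obs 2: x=1 → posterior Gamma(7, 11)
obs 3: x=2 → posterior Gamma(9, 12)
obs 4: x=5 → posterior Gamma(14, 13)
obs 5: x=6 → posterior Gamma(20, 14)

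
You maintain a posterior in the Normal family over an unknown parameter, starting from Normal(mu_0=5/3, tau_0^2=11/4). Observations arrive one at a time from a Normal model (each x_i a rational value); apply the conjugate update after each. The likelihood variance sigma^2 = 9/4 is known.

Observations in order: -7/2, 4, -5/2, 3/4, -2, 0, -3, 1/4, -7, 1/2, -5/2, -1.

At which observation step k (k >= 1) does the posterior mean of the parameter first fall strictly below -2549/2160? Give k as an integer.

obs 1: x=-7/2 → posterior Normal(-47/40, 99/80)
obs 2: x=4 → posterior Normal(41/62, 99/124)
obs 3: x=-5/2 → posterior Normal(-1/6, 33/56)
obs 4: x=3/4 → posterior Normal(5/212, 99/212)
obs 5: x=-2 → posterior Normal(-83/256, 99/256)
obs 6: x=0 → posterior Normal(-83/300, 33/100)
obs 7: x=-3 → posterior Normal(-5/8, 99/344)
obs 8: x=1/4 → posterior Normal(-51/97, 99/388)
obs 9: x=-7 → posterior Normal(-32/27, 11/48)
obs 10: x=1/2 → posterior Normal(-35/34, 99/476)
obs 11: x=-5/2 → posterior Normal(-15/13, 99/520)
obs 12: x=-1 → posterior Normal(-161/141, 33/188)

k = 9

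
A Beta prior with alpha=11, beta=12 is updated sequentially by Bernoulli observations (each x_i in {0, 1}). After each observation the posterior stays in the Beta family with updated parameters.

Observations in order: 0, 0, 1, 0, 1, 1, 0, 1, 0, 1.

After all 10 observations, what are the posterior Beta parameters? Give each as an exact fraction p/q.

alpha=16, beta=17

obs 1: x=0 → posterior Beta(11, 13)
obs 2: x=0 → posterior Beta(11, 14)
obs 3: x=1 → posterior Beta(12, 14)
obs 4: x=0 → posterior Beta(12, 15)
obs 5: x=1 → posterior Beta(13, 15)
obs 6: x=1 → posterior Beta(14, 15)
obs 7: x=0 → posterior Beta(14, 16)
obs 8: x=1 → posterior Beta(15, 16)
obs 9: x=0 → posterior Beta(15, 17)
obs 10: x=1 → posterior Beta(16, 17)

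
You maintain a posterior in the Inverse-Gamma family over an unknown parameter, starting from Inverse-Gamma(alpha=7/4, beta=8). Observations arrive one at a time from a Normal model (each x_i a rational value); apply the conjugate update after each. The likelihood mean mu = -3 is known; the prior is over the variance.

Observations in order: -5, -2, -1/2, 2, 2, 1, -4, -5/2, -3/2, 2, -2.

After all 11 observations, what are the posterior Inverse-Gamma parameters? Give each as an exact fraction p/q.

alpha=29/4, beta=491/8

obs 1: x=-5 → posterior Inverse-Gamma(9/4, 10)
obs 2: x=-2 → posterior Inverse-Gamma(11/4, 21/2)
obs 3: x=-1/2 → posterior Inverse-Gamma(13/4, 109/8)
obs 4: x=2 → posterior Inverse-Gamma(15/4, 209/8)
obs 5: x=2 → posterior Inverse-Gamma(17/4, 309/8)
obs 6: x=1 → posterior Inverse-Gamma(19/4, 373/8)
obs 7: x=-4 → posterior Inverse-Gamma(21/4, 377/8)
obs 8: x=-5/2 → posterior Inverse-Gamma(23/4, 189/4)
obs 9: x=-3/2 → posterior Inverse-Gamma(25/4, 387/8)
obs 10: x=2 → posterior Inverse-Gamma(27/4, 487/8)
obs 11: x=-2 → posterior Inverse-Gamma(29/4, 491/8)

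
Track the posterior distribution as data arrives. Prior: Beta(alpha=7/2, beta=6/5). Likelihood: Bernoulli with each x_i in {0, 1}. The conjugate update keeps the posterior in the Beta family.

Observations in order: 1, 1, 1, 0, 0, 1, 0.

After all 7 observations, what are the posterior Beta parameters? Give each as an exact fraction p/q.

alpha=15/2, beta=21/5

obs 1: x=1 → posterior Beta(9/2, 6/5)
obs 2: x=1 → posterior Beta(11/2, 6/5)
obs 3: x=1 → posterior Beta(13/2, 6/5)
obs 4: x=0 → posterior Beta(13/2, 11/5)
obs 5: x=0 → posterior Beta(13/2, 16/5)
obs 6: x=1 → posterior Beta(15/2, 16/5)
obs 7: x=0 → posterior Beta(15/2, 21/5)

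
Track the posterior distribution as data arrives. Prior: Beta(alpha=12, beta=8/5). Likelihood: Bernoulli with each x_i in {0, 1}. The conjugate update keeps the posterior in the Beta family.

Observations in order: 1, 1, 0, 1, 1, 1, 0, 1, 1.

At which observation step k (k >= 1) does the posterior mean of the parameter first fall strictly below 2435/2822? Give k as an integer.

k = 3

obs 1: x=1 → posterior Beta(13, 8/5)
obs 2: x=1 → posterior Beta(14, 8/5)
obs 3: x=0 → posterior Beta(14, 13/5)
obs 4: x=1 → posterior Beta(15, 13/5)
obs 5: x=1 → posterior Beta(16, 13/5)
obs 6: x=1 → posterior Beta(17, 13/5)
obs 7: x=0 → posterior Beta(17, 18/5)
obs 8: x=1 → posterior Beta(18, 18/5)
obs 9: x=1 → posterior Beta(19, 18/5)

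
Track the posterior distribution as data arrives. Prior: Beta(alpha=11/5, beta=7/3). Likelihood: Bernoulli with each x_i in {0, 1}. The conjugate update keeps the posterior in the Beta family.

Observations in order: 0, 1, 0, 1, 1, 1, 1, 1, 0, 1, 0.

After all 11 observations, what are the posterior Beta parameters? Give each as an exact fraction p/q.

obs 1: x=0 → posterior Beta(11/5, 10/3)
obs 2: x=1 → posterior Beta(16/5, 10/3)
obs 3: x=0 → posterior Beta(16/5, 13/3)
obs 4: x=1 → posterior Beta(21/5, 13/3)
obs 5: x=1 → posterior Beta(26/5, 13/3)
obs 6: x=1 → posterior Beta(31/5, 13/3)
obs 7: x=1 → posterior Beta(36/5, 13/3)
obs 8: x=1 → posterior Beta(41/5, 13/3)
obs 9: x=0 → posterior Beta(41/5, 16/3)
obs 10: x=1 → posterior Beta(46/5, 16/3)
obs 11: x=0 → posterior Beta(46/5, 19/3)

alpha=46/5, beta=19/3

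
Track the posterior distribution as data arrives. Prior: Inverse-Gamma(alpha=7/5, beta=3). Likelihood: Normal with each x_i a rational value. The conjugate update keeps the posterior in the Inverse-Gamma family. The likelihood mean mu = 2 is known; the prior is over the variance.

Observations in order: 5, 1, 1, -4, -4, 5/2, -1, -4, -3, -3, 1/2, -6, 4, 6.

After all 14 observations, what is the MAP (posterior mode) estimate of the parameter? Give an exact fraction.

obs 1: x=5 → posterior Inverse-Gamma(19/10, 15/2)
obs 2: x=1 → posterior Inverse-Gamma(12/5, 8)
obs 3: x=1 → posterior Inverse-Gamma(29/10, 17/2)
obs 4: x=-4 → posterior Inverse-Gamma(17/5, 53/2)
obs 5: x=-4 → posterior Inverse-Gamma(39/10, 89/2)
obs 6: x=5/2 → posterior Inverse-Gamma(22/5, 357/8)
obs 7: x=-1 → posterior Inverse-Gamma(49/10, 393/8)
obs 8: x=-4 → posterior Inverse-Gamma(27/5, 537/8)
obs 9: x=-3 → posterior Inverse-Gamma(59/10, 637/8)
obs 10: x=-3 → posterior Inverse-Gamma(32/5, 737/8)
obs 11: x=1/2 → posterior Inverse-Gamma(69/10, 373/4)
obs 12: x=-6 → posterior Inverse-Gamma(37/5, 501/4)
obs 13: x=4 → posterior Inverse-Gamma(79/10, 509/4)
obs 14: x=6 → posterior Inverse-Gamma(42/5, 541/4)

2705/188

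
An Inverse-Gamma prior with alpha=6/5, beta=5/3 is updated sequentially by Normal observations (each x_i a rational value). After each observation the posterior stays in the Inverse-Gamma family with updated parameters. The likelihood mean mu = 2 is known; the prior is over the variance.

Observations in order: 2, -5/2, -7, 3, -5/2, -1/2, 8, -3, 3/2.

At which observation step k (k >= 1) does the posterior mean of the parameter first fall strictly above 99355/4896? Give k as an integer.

k = 3

obs 1: x=2 → posterior Inverse-Gamma(17/10, 5/3)
obs 2: x=-5/2 → posterior Inverse-Gamma(11/5, 283/24)
obs 3: x=-7 → posterior Inverse-Gamma(27/10, 1255/24)
obs 4: x=3 → posterior Inverse-Gamma(16/5, 1267/24)
obs 5: x=-5/2 → posterior Inverse-Gamma(37/10, 755/12)
obs 6: x=-1/2 → posterior Inverse-Gamma(21/5, 1585/24)
obs 7: x=8 → posterior Inverse-Gamma(47/10, 2017/24)
obs 8: x=-3 → posterior Inverse-Gamma(26/5, 2317/24)
obs 9: x=3/2 → posterior Inverse-Gamma(57/10, 290/3)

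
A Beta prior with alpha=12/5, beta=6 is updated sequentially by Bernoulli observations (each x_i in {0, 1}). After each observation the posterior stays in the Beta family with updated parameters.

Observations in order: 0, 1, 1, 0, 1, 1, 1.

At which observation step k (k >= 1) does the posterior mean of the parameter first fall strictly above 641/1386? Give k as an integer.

k = 7

obs 1: x=0 → posterior Beta(12/5, 7)
obs 2: x=1 → posterior Beta(17/5, 7)
obs 3: x=1 → posterior Beta(22/5, 7)
obs 4: x=0 → posterior Beta(22/5, 8)
obs 5: x=1 → posterior Beta(27/5, 8)
obs 6: x=1 → posterior Beta(32/5, 8)
obs 7: x=1 → posterior Beta(37/5, 8)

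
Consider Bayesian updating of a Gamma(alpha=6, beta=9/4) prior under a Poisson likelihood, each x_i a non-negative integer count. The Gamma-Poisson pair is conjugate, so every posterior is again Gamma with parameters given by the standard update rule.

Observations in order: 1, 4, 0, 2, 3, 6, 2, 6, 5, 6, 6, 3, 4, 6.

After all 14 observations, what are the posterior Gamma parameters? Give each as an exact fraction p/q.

obs 1: x=1 → posterior Gamma(7, 13/4)
obs 2: x=4 → posterior Gamma(11, 17/4)
obs 3: x=0 → posterior Gamma(11, 21/4)
obs 4: x=2 → posterior Gamma(13, 25/4)
obs 5: x=3 → posterior Gamma(16, 29/4)
obs 6: x=6 → posterior Gamma(22, 33/4)
obs 7: x=2 → posterior Gamma(24, 37/4)
obs 8: x=6 → posterior Gamma(30, 41/4)
obs 9: x=5 → posterior Gamma(35, 45/4)
obs 10: x=6 → posterior Gamma(41, 49/4)
obs 11: x=6 → posterior Gamma(47, 53/4)
obs 12: x=3 → posterior Gamma(50, 57/4)
obs 13: x=4 → posterior Gamma(54, 61/4)
obs 14: x=6 → posterior Gamma(60, 65/4)

alpha=60, beta=65/4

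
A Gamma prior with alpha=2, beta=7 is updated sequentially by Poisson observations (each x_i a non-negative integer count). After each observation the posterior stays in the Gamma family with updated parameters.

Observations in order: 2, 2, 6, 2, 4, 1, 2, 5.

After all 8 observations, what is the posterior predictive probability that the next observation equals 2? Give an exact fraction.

1329474010681329667568206787109375/5192296858534827628530496329220096

obs 1: x=2 → posterior Gamma(4, 8)
obs 2: x=2 → posterior Gamma(6, 9)
obs 3: x=6 → posterior Gamma(12, 10)
obs 4: x=2 → posterior Gamma(14, 11)
obs 5: x=4 → posterior Gamma(18, 12)
obs 6: x=1 → posterior Gamma(19, 13)
obs 7: x=2 → posterior Gamma(21, 14)
obs 8: x=5 → posterior Gamma(26, 15)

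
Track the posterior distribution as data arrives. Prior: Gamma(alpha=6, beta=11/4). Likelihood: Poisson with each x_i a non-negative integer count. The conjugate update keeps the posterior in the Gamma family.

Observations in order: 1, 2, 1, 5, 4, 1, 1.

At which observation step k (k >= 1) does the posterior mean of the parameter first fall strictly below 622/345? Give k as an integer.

obs 1: x=1 → posterior Gamma(7, 15/4)
obs 2: x=2 → posterior Gamma(9, 19/4)
obs 3: x=1 → posterior Gamma(10, 23/4)
obs 4: x=5 → posterior Gamma(15, 27/4)
obs 5: x=4 → posterior Gamma(19, 31/4)
obs 6: x=1 → posterior Gamma(20, 35/4)
obs 7: x=1 → posterior Gamma(21, 39/4)

k = 3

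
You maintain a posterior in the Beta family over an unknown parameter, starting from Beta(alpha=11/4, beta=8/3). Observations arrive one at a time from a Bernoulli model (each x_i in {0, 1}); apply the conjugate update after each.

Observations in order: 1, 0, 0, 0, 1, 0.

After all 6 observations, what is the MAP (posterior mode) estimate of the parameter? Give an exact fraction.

45/113

obs 1: x=1 → posterior Beta(15/4, 8/3)
obs 2: x=0 → posterior Beta(15/4, 11/3)
obs 3: x=0 → posterior Beta(15/4, 14/3)
obs 4: x=0 → posterior Beta(15/4, 17/3)
obs 5: x=1 → posterior Beta(19/4, 17/3)
obs 6: x=0 → posterior Beta(19/4, 20/3)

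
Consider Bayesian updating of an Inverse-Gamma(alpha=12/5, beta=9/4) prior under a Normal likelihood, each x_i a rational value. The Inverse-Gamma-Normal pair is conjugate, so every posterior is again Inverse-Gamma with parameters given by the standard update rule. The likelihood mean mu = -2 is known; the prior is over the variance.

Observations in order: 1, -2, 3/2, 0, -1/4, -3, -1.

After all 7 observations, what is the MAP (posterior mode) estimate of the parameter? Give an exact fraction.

obs 1: x=1 → posterior Inverse-Gamma(29/10, 27/4)
obs 2: x=-2 → posterior Inverse-Gamma(17/5, 27/4)
obs 3: x=3/2 → posterior Inverse-Gamma(39/10, 103/8)
obs 4: x=0 → posterior Inverse-Gamma(22/5, 119/8)
obs 5: x=-1/4 → posterior Inverse-Gamma(49/10, 525/32)
obs 6: x=-3 → posterior Inverse-Gamma(27/5, 541/32)
obs 7: x=-1 → posterior Inverse-Gamma(59/10, 557/32)

2785/1104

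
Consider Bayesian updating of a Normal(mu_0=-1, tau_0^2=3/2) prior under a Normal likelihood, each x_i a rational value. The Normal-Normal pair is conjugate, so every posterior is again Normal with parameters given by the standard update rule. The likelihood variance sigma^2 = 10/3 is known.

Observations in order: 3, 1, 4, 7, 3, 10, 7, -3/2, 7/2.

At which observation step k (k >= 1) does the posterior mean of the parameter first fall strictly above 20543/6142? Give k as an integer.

obs 1: x=3 → posterior Normal(7/29, 30/29)
obs 2: x=1 → posterior Normal(8/19, 15/19)
obs 3: x=4 → posterior Normal(52/47, 30/47)
obs 4: x=7 → posterior Normal(115/56, 15/28)
obs 5: x=3 → posterior Normal(142/65, 6/13)
obs 6: x=10 → posterior Normal(116/37, 15/37)
obs 7: x=7 → posterior Normal(295/83, 30/83)
obs 8: x=-3/2 → posterior Normal(563/184, 15/46)
obs 9: x=7/2 → posterior Normal(313/101, 30/101)

k = 7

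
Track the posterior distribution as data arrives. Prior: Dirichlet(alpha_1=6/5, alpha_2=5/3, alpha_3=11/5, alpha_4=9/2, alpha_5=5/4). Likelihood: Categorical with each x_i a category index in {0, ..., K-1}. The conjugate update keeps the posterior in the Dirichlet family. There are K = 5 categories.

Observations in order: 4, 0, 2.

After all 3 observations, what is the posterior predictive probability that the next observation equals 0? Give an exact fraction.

132/829

obs 1: x=4 → posterior Dirichlet(6/5, 5/3, 11/5, 9/2, 9/4)
obs 2: x=0 → posterior Dirichlet(11/5, 5/3, 11/5, 9/2, 9/4)
obs 3: x=2 → posterior Dirichlet(11/5, 5/3, 16/5, 9/2, 9/4)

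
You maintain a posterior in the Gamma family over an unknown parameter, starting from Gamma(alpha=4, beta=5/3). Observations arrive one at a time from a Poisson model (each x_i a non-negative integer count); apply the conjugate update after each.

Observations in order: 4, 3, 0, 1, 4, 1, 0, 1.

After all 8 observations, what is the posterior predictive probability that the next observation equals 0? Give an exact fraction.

obs 1: x=4 → posterior Gamma(8, 8/3)
obs 2: x=3 → posterior Gamma(11, 11/3)
obs 3: x=0 → posterior Gamma(11, 14/3)
obs 4: x=1 → posterior Gamma(12, 17/3)
obs 5: x=4 → posterior Gamma(16, 20/3)
obs 6: x=1 → posterior Gamma(17, 23/3)
obs 7: x=0 → posterior Gamma(17, 26/3)
obs 8: x=1 → posterior Gamma(18, 29/3)

210457284365172120330305161/1237940039285380274899124224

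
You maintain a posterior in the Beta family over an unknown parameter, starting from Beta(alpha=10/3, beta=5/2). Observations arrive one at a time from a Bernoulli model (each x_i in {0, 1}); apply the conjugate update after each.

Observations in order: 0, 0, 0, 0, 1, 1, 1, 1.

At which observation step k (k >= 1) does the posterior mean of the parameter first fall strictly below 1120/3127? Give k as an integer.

k = 4

obs 1: x=0 → posterior Beta(10/3, 7/2)
obs 2: x=0 → posterior Beta(10/3, 9/2)
obs 3: x=0 → posterior Beta(10/3, 11/2)
obs 4: x=0 → posterior Beta(10/3, 13/2)
obs 5: x=1 → posterior Beta(13/3, 13/2)
obs 6: x=1 → posterior Beta(16/3, 13/2)
obs 7: x=1 → posterior Beta(19/3, 13/2)
obs 8: x=1 → posterior Beta(22/3, 13/2)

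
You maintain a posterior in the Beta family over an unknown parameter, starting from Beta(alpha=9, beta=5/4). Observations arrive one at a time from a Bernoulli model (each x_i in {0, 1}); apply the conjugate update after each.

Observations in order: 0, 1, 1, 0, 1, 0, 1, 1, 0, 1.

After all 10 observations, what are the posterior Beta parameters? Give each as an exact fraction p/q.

obs 1: x=0 → posterior Beta(9, 9/4)
obs 2: x=1 → posterior Beta(10, 9/4)
obs 3: x=1 → posterior Beta(11, 9/4)
obs 4: x=0 → posterior Beta(11, 13/4)
obs 5: x=1 → posterior Beta(12, 13/4)
obs 6: x=0 → posterior Beta(12, 17/4)
obs 7: x=1 → posterior Beta(13, 17/4)
obs 8: x=1 → posterior Beta(14, 17/4)
obs 9: x=0 → posterior Beta(14, 21/4)
obs 10: x=1 → posterior Beta(15, 21/4)

alpha=15, beta=21/4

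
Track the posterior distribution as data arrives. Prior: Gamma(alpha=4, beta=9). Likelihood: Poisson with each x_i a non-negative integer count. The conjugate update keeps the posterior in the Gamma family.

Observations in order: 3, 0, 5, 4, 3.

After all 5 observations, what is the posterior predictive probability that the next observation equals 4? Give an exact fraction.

8743332691942261763080192/224454829280376434326171875

obs 1: x=3 → posterior Gamma(7, 10)
obs 2: x=0 → posterior Gamma(7, 11)
obs 3: x=5 → posterior Gamma(12, 12)
obs 4: x=4 → posterior Gamma(16, 13)
obs 5: x=3 → posterior Gamma(19, 14)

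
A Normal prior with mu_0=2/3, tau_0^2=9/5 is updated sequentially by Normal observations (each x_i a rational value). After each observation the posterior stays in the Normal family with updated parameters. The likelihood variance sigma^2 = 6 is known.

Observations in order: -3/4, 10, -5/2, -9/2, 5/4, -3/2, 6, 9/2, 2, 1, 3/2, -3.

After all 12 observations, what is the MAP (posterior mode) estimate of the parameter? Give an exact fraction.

73/69

obs 1: x=-3/4 → posterior Normal(53/156, 18/13)
obs 2: x=10 → posterior Normal(413/192, 9/8)
obs 3: x=-5/2 → posterior Normal(17/12, 18/19)
obs 4: x=-9/2 → posterior Normal(161/264, 9/11)
obs 5: x=5/4 → posterior Normal(103/150, 18/25)
obs 6: x=-3/2 → posterior Normal(19/42, 9/14)
obs 7: x=6 → posterior Normal(92/93, 18/31)
obs 8: x=9/2 → posterior Normal(265/204, 9/17)
obs 9: x=2 → posterior Normal(301/222, 18/37)
obs 10: x=1 → posterior Normal(319/240, 9/20)
obs 11: x=3/2 → posterior Normal(173/129, 18/43)
obs 12: x=-3 → posterior Normal(73/69, 9/23)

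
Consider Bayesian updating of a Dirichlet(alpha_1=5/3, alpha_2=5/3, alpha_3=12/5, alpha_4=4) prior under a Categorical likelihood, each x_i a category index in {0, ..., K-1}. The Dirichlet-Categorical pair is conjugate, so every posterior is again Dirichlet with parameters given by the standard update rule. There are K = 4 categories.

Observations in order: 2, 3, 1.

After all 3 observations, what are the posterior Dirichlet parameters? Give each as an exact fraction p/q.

alpha_1=5/3, alpha_2=8/3, alpha_3=17/5, alpha_4=5

obs 1: x=2 → posterior Dirichlet(5/3, 5/3, 17/5, 4)
obs 2: x=3 → posterior Dirichlet(5/3, 5/3, 17/5, 5)
obs 3: x=1 → posterior Dirichlet(5/3, 8/3, 17/5, 5)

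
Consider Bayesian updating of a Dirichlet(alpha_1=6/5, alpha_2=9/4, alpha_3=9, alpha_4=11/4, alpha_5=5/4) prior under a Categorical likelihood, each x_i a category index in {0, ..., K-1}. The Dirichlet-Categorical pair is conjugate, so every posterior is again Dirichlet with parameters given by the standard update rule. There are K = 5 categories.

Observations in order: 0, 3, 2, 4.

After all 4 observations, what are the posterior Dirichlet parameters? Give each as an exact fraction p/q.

obs 1: x=0 → posterior Dirichlet(11/5, 9/4, 9, 11/4, 5/4)
obs 2: x=3 → posterior Dirichlet(11/5, 9/4, 9, 15/4, 5/4)
obs 3: x=2 → posterior Dirichlet(11/5, 9/4, 10, 15/4, 5/4)
obs 4: x=4 → posterior Dirichlet(11/5, 9/4, 10, 15/4, 9/4)

alpha_1=11/5, alpha_2=9/4, alpha_3=10, alpha_4=15/4, alpha_5=9/4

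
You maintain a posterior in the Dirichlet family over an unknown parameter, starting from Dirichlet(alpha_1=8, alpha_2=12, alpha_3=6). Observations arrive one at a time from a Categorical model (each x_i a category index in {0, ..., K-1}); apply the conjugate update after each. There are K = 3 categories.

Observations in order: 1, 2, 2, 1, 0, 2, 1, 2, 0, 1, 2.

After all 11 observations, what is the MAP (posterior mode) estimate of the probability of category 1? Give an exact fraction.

obs 1: x=1 → posterior Dirichlet(8, 13, 6)
obs 2: x=2 → posterior Dirichlet(8, 13, 7)
obs 3: x=2 → posterior Dirichlet(8, 13, 8)
obs 4: x=1 → posterior Dirichlet(8, 14, 8)
obs 5: x=0 → posterior Dirichlet(9, 14, 8)
obs 6: x=2 → posterior Dirichlet(9, 14, 9)
obs 7: x=1 → posterior Dirichlet(9, 15, 9)
obs 8: x=2 → posterior Dirichlet(9, 15, 10)
obs 9: x=0 → posterior Dirichlet(10, 15, 10)
obs 10: x=1 → posterior Dirichlet(10, 16, 10)
obs 11: x=2 → posterior Dirichlet(10, 16, 11)

15/34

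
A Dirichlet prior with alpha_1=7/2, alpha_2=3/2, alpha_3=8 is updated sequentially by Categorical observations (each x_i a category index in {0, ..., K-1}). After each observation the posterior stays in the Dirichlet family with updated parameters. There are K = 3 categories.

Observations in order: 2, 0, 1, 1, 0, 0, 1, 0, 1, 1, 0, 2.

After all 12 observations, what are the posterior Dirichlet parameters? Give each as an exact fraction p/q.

alpha_1=17/2, alpha_2=13/2, alpha_3=10

obs 1: x=2 → posterior Dirichlet(7/2, 3/2, 9)
obs 2: x=0 → posterior Dirichlet(9/2, 3/2, 9)
obs 3: x=1 → posterior Dirichlet(9/2, 5/2, 9)
obs 4: x=1 → posterior Dirichlet(9/2, 7/2, 9)
obs 5: x=0 → posterior Dirichlet(11/2, 7/2, 9)
obs 6: x=0 → posterior Dirichlet(13/2, 7/2, 9)
obs 7: x=1 → posterior Dirichlet(13/2, 9/2, 9)
obs 8: x=0 → posterior Dirichlet(15/2, 9/2, 9)
obs 9: x=1 → posterior Dirichlet(15/2, 11/2, 9)
obs 10: x=1 → posterior Dirichlet(15/2, 13/2, 9)
obs 11: x=0 → posterior Dirichlet(17/2, 13/2, 9)
obs 12: x=2 → posterior Dirichlet(17/2, 13/2, 10)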